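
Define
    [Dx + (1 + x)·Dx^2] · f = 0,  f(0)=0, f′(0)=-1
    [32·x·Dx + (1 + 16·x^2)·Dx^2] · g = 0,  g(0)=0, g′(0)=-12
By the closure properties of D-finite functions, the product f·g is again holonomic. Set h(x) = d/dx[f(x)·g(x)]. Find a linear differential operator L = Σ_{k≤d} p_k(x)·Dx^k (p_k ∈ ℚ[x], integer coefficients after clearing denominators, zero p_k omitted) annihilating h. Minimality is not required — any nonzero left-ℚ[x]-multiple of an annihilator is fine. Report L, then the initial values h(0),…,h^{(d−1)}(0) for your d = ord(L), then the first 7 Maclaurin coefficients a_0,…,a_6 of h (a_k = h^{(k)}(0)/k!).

L = (4224 + 8384·x + 204800·x^2 + 531456·x^3 + 491520·x^4 + 212992·x^5 + 262144·x^7) + (4098 + 28864·x + 258368·x^2 + 1045504·x^3 + 1798144·x^4 + 1523712·x^5 + 573440·x^6 + 786432·x^7 + 917504·x^8)·Dx + (132 + 8644·x + 37632·x^2 + 196032·x^3 + 614400·x^4 + 955392·x^5 + 786432·x^6 + 540672·x^7 + 786432·x^8 + 524288·x^9)·Dx^2 + (65 + 258·x + 2497·x^2 + 8576·x^3 + 30336·x^4 + 76800·x^5 + 118272·x^6 + 98304·x^7 + 98304·x^8 + 131072·x^9 + 65536·x^10)·Dx^3  (order 3).
h: a_k = 0, 24, -18, -240, 145, 17864/5, -10262/5, …
ICs: h(0) = 0, h′(0) = 24, h′′(0) = -36.

f: a_k = 0, -1, 1/2, -1/3, 1/4, -1/5, 1/6, …
g: a_k = 0, -12, 0, 64, 0, -3072/5, 0, …
f·g: L₀ = L_f ⊗_s L_g, ord ≤ 2·2.
Derive L from L₀ (diff closure).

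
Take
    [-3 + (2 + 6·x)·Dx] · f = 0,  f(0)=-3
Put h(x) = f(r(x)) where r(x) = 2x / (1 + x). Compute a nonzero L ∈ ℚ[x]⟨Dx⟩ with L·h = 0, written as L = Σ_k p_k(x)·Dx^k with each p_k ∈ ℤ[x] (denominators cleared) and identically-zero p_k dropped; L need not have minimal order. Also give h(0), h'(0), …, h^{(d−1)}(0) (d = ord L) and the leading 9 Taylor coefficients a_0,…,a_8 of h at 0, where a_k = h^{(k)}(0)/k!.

L = -3 + (1 + 8·x + 7·x^2)·Dx  (order 1).
h: a_k = -3, -9, 45/2, -153/2, 2583/8, -12411/8, 128961/16, -704925/16, 31944663/128, …
ICs: h(0) = -3.

f: a_k = -3, -9/2, 27/8, -81/16, 1215/128, -5103/256, 45927/1024, -216513/2048, 8444007/32768, …
Substitute x→r, Dx→(1/r')Dx; clear ⇒ L₀.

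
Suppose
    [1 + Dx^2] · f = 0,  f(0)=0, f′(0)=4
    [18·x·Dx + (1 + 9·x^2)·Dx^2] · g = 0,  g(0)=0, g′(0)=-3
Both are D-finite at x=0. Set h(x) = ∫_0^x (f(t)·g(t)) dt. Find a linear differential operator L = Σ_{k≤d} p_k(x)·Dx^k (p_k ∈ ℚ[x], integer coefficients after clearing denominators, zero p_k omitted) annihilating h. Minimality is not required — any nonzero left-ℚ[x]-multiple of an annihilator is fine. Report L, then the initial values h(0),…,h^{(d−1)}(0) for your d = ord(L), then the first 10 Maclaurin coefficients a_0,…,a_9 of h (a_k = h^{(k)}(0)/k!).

L = (370 + 9594·x^2 + 4131·x^4 + 2916·x^6 + 6561·x^8)·Dx + (684·x + 6804·x^3 + 8748·x^5 + 26244·x^7)·Dx^2 + (380 + 9792·x^2 + 5346·x^4 + 5832·x^6 + 13122·x^8)·Dx^3 + (684·x + 6804·x^3 + 8748·x^5 + 26244·x^7)·Dx^4 + (10 + 198·x^2 + 1215·x^4 + 2916·x^6 + 6561·x^8)·Dx^5  (order 5).
h: a_k = 0, 0, 0, -4, 0, 38/5, 0, -401/14, 0, 15389/108, …
ICs: h(0) = 0, h′(0) = 0, h′′(0) = 0, h′′′(0) = -24, h′′′′(0) = 0.

f: a_k = 0, 4, 0, -2/3, 0, 1/30, 0, -1/1260, 0, 1/90720, …
g: a_k = 0, -3, 0, 9, 0, -243/5, 0, 2187/7, 0, -2187, …
L₀ := L_f ⊗_s L_g (sym. prod.), ord ≤ 4.
h=∫₀ˣh₀: take L = L₀·Dx.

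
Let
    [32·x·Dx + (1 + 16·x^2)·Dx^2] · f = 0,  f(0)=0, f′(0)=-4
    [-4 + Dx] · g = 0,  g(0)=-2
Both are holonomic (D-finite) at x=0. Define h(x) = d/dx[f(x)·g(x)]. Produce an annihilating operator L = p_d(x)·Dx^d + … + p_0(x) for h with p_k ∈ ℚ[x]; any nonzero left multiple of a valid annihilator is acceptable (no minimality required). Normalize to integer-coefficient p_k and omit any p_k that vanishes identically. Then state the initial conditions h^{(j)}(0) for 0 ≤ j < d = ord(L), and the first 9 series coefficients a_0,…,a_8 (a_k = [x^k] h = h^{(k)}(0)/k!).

f: a_k = 0, -4, 0, 64/3, 0, -1024/5, 0, 16384/7, 0, …
g: a_k = -2, -8, -16, -64/3, -64/3, -256/15, -512/45, -2048/315, -1024/315, …
Sym-product of L_f,L_g gives L₀ (≤ ord 2).
Derive L from L₀ (diff closure).
L = (16 + 320·x - 768·x^2 + 1024·x^3) + (-96·x + 256·x^2 - 512·x^3)·Dx + (-1 + 4·x - 16·x^2 + 64·x^3)·Dx^2  (order 2).
h: a_k = 8, 64, 64, -1024/3, 768, 22528/3, -63488/5, -7405568/63, 4714496/21, …
ICs: h(0) = 8, h′(0) = 64.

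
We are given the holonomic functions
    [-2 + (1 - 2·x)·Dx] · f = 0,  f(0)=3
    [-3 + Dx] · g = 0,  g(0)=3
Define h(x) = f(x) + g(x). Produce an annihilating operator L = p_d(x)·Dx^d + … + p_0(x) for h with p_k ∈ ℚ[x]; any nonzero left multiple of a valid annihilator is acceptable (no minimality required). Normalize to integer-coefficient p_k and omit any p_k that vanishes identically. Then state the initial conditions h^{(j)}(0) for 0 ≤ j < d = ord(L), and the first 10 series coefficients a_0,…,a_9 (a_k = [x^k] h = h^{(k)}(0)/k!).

f: a_k = 3, 6, 12, 24, 48, 96, 192, 384, 768, 1536, …
g: a_k = 3, 9, 27/2, 27/2, 81/8, 243/40, 243/80, 729/560, 2187/4480, 729/4480, …
L₀ := lclm(L_f,L_g); ord L₀ ≤ 1+1.
L = (-6 - 36·x) + (-1 + 36·x - 36·x^2)·Dx + (1 - 8·x + 12·x^2)·Dx^2  (order 2).
h: a_k = 6, 15, 51/2, 75/2, 465/8, 4083/40, 15603/80, 215769/560, 3442827/4480, 6882009/4480, …
ICs: h(0) = 6, h′(0) = 15.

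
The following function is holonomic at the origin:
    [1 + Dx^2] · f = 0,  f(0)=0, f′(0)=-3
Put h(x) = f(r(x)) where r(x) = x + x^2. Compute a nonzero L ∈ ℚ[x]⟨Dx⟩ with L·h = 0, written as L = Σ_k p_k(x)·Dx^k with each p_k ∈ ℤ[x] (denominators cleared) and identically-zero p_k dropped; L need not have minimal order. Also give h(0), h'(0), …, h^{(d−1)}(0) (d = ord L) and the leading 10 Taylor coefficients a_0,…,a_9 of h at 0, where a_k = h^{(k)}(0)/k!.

f: a_k = 0, -3, 0, 1/2, 0, -1/40, 0, 1/1680, 0, -1/120960, …
f∘r: x↦r, Dx↦Dx/r' in L_f ⇒ L₀.
L = (1 + 6·x + 12·x^2 + 8·x^3) - 2·Dx + (1 + 2·x)·Dx^2  (order 2).
h: a_k = 0, -3, -3, 1/2, 3/2, 59/40, 3/8, -419/1680, -59/240, -13609/120960, …
ICs: h(0) = 0, h′(0) = -3.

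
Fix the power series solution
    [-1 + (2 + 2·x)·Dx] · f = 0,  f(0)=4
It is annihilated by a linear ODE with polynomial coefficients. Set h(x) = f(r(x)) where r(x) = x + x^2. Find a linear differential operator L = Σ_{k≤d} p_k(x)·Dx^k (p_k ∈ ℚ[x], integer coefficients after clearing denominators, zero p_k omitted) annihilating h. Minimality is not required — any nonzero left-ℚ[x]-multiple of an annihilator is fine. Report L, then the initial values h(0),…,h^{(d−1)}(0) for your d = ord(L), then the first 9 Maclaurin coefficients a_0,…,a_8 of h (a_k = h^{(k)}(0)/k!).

L = (-1 - 2·x) + (2 + 2·x + 2·x^2)·Dx  (order 1).
h: a_k = 4, 2, 3/2, -3/4, 3/32, 15/64, -57/256, 21/512, 867/8192, …
ICs: h(0) = 4.

f: a_k = 4, 2, -1/2, 1/4, -5/32, 7/64, -21/256, 33/512, -429/8192, …
f∘r: x↦r, Dx↦Dx/r' in L_f ⇒ L₀.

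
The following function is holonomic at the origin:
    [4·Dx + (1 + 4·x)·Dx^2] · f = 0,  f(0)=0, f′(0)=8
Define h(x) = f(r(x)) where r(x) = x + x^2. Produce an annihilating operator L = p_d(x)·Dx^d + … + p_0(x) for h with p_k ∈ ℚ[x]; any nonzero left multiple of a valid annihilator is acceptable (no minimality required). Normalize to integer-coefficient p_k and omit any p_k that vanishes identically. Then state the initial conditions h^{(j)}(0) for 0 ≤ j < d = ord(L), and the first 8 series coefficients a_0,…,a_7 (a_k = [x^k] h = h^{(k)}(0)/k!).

L = 2·Dx + (1 + 2·x)·Dx^2  (order 2).
h: a_k = 0, 8, -8, 32/3, -16, 128/5, -128/3, 512/7, …
ICs: h(0) = 0, h′(0) = 8.

f: a_k = 0, 8, -16, 128/3, -128, 2048/5, -4096/3, 32768/7, …
Change of var in L_f (x↦r) gives L₀.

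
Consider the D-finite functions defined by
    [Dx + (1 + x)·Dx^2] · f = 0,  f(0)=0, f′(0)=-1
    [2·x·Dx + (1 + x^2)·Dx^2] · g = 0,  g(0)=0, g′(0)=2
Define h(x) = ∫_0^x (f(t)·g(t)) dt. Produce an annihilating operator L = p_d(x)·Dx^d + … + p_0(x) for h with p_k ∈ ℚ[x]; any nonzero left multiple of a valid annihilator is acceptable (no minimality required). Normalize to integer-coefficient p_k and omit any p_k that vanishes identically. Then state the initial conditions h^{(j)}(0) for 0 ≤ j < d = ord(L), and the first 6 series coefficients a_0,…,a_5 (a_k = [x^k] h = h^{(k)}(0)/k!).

L = (24 + 44·x + 80·x^2 + 156·x^3 + 120·x^4 + 52·x^5 + 4·x^7)·Dx^2 + (18 + 124·x + 308·x^2 + 484·x^3 + 544·x^4 + 372·x^5 + 140·x^6 + 12·x^7 + 14·x^8)·Dx^3 + (12 + 64·x + 192·x^2 + 312·x^3 + 360·x^4 + 312·x^5 + 192·x^6 + 72·x^7 + 12·x^8 + 8·x^9)·Dx^4 + (5 + 18·x + 37·x^2 + 56·x^3 + 66·x^4 + 60·x^5 + 42·x^6 + 24·x^7 + 9·x^8 + 2·x^9 + x^10)·Dx^5  (order 5).
h: a_k = 0, 0, 0, -2/3, 1/4, 0, …
ICs: h(0) = 0, h′(0) = 0, h′′(0) = 0, h′′′(0) = -4, h′′′′(0) = 6.

f: a_k = 0, -1, 1/2, -1/3, 1/4, -1/5, …
g: a_k = 0, 2, 0, -2/3, 0, 2/5, …
f·g: L₀ = L_f ⊗_s L_g, ord ≤ 2·2.
h=∫₀ˣh₀: take L = L₀·Dx.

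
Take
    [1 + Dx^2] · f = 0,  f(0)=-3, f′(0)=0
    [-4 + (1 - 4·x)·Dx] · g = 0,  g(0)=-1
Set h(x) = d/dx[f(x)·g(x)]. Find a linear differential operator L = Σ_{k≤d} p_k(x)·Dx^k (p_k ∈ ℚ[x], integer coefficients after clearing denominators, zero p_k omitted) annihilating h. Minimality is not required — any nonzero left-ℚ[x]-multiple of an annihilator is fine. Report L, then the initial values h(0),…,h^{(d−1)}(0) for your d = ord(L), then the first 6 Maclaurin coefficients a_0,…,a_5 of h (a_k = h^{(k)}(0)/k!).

L = (-31 - 8·x + 16·x^2) + (-8 + 32·x)·Dx + (1 - 8·x + 16·x^2)·Dx^2  (order 2).
h: a_k = 12, 93, 558, 5953/2, 29765/2, 2857439/40, …
ICs: h(0) = 12, h′(0) = 93.

f: a_k = -3, 0, 3/2, 0, -1/8, 0, …
g: a_k = -1, -4, -16, -64, -256, -1024, …
f·g: L₀ = L_f ⊗_s L_g, ord ≤ 2·1.
h₀' ⇒ L via d/dx closure of L₀.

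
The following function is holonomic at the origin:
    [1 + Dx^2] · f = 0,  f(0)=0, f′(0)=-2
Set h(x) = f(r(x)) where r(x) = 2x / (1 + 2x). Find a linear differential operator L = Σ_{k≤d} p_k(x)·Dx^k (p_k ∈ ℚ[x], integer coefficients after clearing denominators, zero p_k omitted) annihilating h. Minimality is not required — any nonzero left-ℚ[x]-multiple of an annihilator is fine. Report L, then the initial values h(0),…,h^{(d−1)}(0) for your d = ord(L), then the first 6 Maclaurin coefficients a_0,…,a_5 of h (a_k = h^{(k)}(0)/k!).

f: a_k = 0, -2, 0, 1/3, 0, -1/60, …
h₀=f(r): pull back L_f along r ⇒ L₀.
L = 4 + (4 + 24·x + 48·x^2 + 32·x^3)·Dx + (1 + 8·x + 24·x^2 + 32·x^3 + 16·x^4)·Dx^2  (order 2).
h: a_k = 0, -4, 8, -40/3, 16, -8/15, …
ICs: h(0) = 0, h′(0) = -4.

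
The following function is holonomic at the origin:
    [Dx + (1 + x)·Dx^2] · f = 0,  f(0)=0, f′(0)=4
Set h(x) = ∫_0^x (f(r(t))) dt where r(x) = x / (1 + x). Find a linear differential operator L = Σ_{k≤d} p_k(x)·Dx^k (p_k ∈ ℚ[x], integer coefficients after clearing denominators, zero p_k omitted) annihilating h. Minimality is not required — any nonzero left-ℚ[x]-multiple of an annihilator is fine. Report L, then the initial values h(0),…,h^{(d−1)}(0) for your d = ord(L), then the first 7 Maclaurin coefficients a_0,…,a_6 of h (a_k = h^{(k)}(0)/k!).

L = (3 + 4·x)·Dx^2 + (1 + 3·x + 2·x^2)·Dx^3  (order 3).
h: a_k = 0, 0, 2, -2, 7/3, -3, 62/15, …
ICs: h(0) = 0, h′(0) = 0, h′′(0) = 4.

f: a_k = 0, 4, -2, 4/3, -1, 4/5, -2/3, …
L₀ from L_f via x↦r, Dx↦r'^{-1}Dx.
h=∫₀ˣh₀: take L = L₀·Dx.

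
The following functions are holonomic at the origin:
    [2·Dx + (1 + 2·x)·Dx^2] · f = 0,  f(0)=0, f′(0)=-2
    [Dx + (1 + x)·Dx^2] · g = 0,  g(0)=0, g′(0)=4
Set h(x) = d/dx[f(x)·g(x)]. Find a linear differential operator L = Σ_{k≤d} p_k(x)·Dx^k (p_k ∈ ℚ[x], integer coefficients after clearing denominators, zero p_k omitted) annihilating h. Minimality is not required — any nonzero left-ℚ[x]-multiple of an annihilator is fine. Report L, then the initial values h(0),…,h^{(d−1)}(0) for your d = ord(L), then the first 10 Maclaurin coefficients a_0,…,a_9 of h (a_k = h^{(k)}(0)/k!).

L = (20 + 48·x + 32·x^2) + (66 + 268·x + 360·x^2 + 160·x^3)·Dx + (32 + 180·x + 372·x^2 + 336·x^3 + 112·x^4)·Dx^2 + (3 + 22·x + 63·x^2 + 88·x^3 + 60·x^4 + 16·x^5)·Dx^3  (order 3).
h: a_k = 0, -16, 36, -208/3, 130, -3668/15, 2324/5, -18752/21, 60579/35, -1064078/315, …
ICs: h(0) = 0, h′(0) = -16, h′′(0) = 72.

f: a_k = 0, -2, 2, -8/3, 4, -32/5, 32/3, -128/7, 32, -512/9, …
g: a_k = 0, 4, -2, 4/3, -1, 4/5, -2/3, 4/7, -1/2, 4/9, …
f·g: L₀ = L_f ⊗_s L_g, ord ≤ 2·2.
h₀' ⇒ L via d/dx closure of L₀.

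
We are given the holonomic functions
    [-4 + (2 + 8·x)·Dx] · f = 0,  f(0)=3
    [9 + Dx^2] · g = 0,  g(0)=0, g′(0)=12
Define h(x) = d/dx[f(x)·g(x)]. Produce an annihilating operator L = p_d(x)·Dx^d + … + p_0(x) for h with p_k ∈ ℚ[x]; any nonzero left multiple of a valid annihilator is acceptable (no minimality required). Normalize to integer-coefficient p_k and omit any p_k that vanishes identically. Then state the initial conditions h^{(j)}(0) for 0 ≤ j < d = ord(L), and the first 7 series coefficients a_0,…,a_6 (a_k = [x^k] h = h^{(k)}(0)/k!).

L = (131 + 1392·x + 4512·x^2 + 6912·x^3 + 6912·x^4) + (4 - 80·x - 576·x^2 - 768·x^3)·Dx + (7 + 80·x + 352·x^2 + 768·x^3 + 768·x^4)·Dx^2  (order 2).
h: a_k = 36, 144, -378, 144, -2277/2, 25218/5, -355293/20, …
ICs: h(0) = 36, h′(0) = 144.

f: a_k = 3, 6, -6, 12, -30, 84, -252, …
g: a_k = 0, 12, 0, -18, 0, 81/10, 0, …
Sym-product of L_f,L_g gives L₀ (≤ ord 2).
Differentiate: ansatz ord ≤ ord L₀ ⇒ L.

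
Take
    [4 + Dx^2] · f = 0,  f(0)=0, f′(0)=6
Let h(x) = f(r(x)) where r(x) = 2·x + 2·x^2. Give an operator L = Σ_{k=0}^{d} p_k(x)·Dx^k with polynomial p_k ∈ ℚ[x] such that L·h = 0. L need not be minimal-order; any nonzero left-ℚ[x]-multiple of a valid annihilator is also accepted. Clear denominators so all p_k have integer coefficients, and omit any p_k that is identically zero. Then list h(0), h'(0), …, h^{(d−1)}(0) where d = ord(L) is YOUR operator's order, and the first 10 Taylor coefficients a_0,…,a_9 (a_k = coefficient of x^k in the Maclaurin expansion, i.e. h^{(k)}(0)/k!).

L = (16 + 96·x + 192·x^2 + 128·x^3) - 2·Dx + (1 + 2·x)·Dx^2  (order 2).
h: a_k = 0, 12, 12, -32, -96, -352/5, 96, 25856/105, 2816/15, -70528/945, …
ICs: h(0) = 0, h′(0) = 12.

f: a_k = 0, 6, 0, -4, 0, 4/5, 0, -8/105, 0, 4/945, …
h₀=f(r): pull back L_f along r ⇒ L₀.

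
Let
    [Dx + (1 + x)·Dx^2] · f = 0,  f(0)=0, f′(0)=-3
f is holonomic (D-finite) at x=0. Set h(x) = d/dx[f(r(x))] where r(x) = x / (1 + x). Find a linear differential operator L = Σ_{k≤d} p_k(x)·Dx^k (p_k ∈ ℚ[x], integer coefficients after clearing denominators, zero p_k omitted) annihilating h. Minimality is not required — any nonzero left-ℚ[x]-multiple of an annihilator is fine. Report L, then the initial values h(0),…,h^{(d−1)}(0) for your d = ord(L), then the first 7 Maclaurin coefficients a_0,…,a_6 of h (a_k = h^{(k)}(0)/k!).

f: a_k = 0, -3, 3/2, -1, 3/4, -3/5, 1/2, …
Substitute x→r, Dx→(1/r')Dx; clear ⇒ L₀.
h₀' ⇒ L via d/dx closure of L₀.
L = (3 + 4·x) + (1 + 3·x + 2·x^2)·Dx  (order 1).
h: a_k = -3, 9, -21, 45, -93, 189, -381, …
ICs: h(0) = -3.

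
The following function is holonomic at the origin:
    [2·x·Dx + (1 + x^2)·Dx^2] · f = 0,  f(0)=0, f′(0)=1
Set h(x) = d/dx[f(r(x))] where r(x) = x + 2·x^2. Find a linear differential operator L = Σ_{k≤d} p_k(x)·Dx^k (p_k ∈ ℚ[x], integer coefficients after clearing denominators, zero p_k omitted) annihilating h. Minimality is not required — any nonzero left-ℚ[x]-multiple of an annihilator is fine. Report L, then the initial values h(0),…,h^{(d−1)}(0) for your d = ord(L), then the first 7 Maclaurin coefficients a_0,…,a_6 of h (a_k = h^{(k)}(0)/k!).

L = (-4 + 2·x + 16·x^2 + 48·x^3 + 48·x^4) + (1 + 4·x + x^2 + 8·x^3 + 20·x^4 + 16·x^5)·Dx  (order 1).
h: a_k = 1, 4, -1, -8, -19, -4, 55, …
ICs: h(0) = 1.

f: a_k = 0, 1, 0, -1/3, 0, 1/5, 0, …
h₀=f(r): pull back L_f along r ⇒ L₀.
Differentiate: ansatz ord ≤ ord L₀ ⇒ L.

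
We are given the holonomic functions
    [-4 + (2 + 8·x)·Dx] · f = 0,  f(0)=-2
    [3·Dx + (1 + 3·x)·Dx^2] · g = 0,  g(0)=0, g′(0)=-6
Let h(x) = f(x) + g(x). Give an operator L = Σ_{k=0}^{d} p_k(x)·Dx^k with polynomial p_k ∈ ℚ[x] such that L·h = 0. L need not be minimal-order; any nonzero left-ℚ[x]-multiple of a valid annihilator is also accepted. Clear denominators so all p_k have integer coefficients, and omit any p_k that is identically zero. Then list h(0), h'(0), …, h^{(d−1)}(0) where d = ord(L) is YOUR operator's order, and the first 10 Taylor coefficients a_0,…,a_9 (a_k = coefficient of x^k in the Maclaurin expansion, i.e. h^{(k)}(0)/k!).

f: a_k = -2, -4, 4, -8, 20, -56, 168, -528, 1716, -5720, …
g: a_k = 0, -6, 9, -18, 81/2, -486/5, 243, -4374/7, 6561/4, -4374, …
Sum ⇒ L₀ = lclm(L_f,L_g) in ℚ(x)⟨Dx⟩.
L = 36·x·Dx + (6 + 72·x + 180·x^2)·Dx^2 + (1 + 13·x + 54·x^2 + 72·x^3)·Dx^3  (order 3).
h: a_k = -2, -10, 13, -26, 121/2, -766/5, 411, -8070/7, 13425/4, -10094, …
ICs: h(0) = -2, h′(0) = -10, h′′(0) = 26.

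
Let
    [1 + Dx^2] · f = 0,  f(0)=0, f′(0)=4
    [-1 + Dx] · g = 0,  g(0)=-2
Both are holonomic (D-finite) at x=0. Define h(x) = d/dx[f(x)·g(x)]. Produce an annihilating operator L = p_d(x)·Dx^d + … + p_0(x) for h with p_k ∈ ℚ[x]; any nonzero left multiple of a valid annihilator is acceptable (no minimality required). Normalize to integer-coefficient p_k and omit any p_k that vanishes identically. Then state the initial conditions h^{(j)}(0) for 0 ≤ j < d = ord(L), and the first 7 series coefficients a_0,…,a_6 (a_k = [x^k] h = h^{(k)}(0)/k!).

L = 2 - 2·Dx + Dx^2  (order 2).
h: a_k = -8, -16, -8, 0, 4/3, 8/15, 4/45, …
ICs: h(0) = -8, h′(0) = -16.

f: a_k = 0, 4, 0, -2/3, 0, 1/30, 0, …
g: a_k = -2, -2, -1, -1/3, -1/12, -1/60, -1/360, …
Sym-product of L_f,L_g gives L₀ (≤ ord 2).
h₀' ⇒ L via d/dx closure of L₀.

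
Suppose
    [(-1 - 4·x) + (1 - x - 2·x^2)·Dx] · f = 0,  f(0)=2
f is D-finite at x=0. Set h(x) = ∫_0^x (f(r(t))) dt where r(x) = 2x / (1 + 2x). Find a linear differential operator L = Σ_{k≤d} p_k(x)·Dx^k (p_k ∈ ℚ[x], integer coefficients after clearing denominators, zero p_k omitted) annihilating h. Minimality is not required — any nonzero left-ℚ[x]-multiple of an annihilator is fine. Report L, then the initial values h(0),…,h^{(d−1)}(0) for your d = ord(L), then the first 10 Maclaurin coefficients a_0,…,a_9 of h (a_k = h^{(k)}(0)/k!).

L = (2 + 20·x)·Dx + (-1 - 4·x + 4·x^2 + 16·x^3)·Dx^2  (order 2).
h: a_k = 0, 2, 2, 16/3, 0, 128/5, -128/3, 1536/7, -640, 22528/9, …
ICs: h(0) = 0, h′(0) = 2.

f: a_k = 2, 2, 6, 10, 22, 42, 86, 170, 342, 682, …
L₀ from L_f via x↦r, Dx↦r'^{-1}Dx.
Integrate: L := L₀·Dx.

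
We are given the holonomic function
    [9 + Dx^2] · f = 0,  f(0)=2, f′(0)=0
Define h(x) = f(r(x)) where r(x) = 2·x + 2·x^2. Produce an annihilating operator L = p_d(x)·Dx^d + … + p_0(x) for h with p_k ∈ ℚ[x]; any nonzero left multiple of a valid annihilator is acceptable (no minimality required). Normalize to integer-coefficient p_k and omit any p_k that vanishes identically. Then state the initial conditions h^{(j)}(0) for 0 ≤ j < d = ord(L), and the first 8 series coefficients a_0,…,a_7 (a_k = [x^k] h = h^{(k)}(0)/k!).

L = (36 + 216·x + 432·x^2 + 288·x^3) - 2·Dx + (1 + 2·x)·Dx^2  (order 2).
h: a_k = 2, 0, -36, -72, 72, 432, 2592/5, -1728/5, …
ICs: h(0) = 2, h′(0) = 0.

f: a_k = 2, 0, -9, 0, 27/4, 0, -81/40, 0, …
Change of var in L_f (x↦r) gives L₀.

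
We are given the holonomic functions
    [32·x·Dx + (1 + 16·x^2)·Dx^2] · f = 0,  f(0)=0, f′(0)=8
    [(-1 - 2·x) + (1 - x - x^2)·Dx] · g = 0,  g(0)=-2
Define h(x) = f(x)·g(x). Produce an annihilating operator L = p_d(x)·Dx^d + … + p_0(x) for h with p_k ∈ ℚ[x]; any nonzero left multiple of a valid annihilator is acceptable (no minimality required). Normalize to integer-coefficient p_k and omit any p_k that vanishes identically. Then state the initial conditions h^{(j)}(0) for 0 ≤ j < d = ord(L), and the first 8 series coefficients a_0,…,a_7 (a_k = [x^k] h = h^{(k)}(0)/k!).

f: a_k = 0, 8, 0, -128/3, 0, 2048/5, 0, -32768/7, …
g: a_k = -2, -2, -4, -6, -10, -16, -26, -42, …
h₀=f·g: eliminate ⇒ L₀, order ≤ 2·1.
L = (2 + 32·x + 96·x^2) + (2 - 28·x + 64·x^2 + 96·x^3)·Dx + (-1 + x - 15·x^2 + 16·x^3 + 16·x^4)·Dx^2  (order 2).
h: a_k = 0, -16, -16, 160/3, 112/3, -10928/15, -3456/5, 833968/105, …
ICs: h(0) = 0, h′(0) = -16.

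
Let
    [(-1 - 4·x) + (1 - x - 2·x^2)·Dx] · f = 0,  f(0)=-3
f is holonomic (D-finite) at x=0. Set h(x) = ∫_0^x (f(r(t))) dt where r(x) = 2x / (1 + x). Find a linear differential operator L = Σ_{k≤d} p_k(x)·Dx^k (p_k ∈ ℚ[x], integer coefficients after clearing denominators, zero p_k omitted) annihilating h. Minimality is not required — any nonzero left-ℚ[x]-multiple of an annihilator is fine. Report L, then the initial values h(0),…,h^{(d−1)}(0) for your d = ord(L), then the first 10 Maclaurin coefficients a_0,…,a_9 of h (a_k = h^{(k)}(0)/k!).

f: a_k = -3, -3, -9, -15, -33, -63, -129, -255, -513, -1023, …
Change of var in L_f (x↦r) gives L₀.
Integrate: L := L₀·Dx.
L = (2 + 18·x)·Dx + (-1 - x + 9·x^2 + 9·x^3)·Dx^2  (order 2).
h: a_k = 0, -3, -3, -10, -27/2, -54, -81, -2430/7, -2187/4, -2430, …
ICs: h(0) = 0, h′(0) = -3.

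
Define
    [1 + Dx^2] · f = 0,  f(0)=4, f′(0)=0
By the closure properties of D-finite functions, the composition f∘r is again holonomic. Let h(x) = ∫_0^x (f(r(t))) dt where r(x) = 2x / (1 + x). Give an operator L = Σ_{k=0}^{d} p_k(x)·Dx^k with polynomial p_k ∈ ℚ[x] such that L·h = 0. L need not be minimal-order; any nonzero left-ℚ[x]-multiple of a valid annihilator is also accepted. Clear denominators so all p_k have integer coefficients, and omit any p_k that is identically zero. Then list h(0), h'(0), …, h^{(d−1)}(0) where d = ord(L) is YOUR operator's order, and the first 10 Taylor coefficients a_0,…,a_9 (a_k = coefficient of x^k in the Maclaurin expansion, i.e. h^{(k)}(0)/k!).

L = 4·Dx + (2 + 6·x + 6·x^2 + 2·x^3)·Dx^2 + (1 + 4·x + 6·x^2 + 4·x^3 + x^4)·Dx^3  (order 3).
h: a_k = 0, 4, 0, -8/3, 4, -64/15, 32/9, -88/45, -2/5, 9416/2835, …
ICs: h(0) = 0, h′(0) = 4, h′′(0) = 0.

f: a_k = 4, 0, -2, 0, 1/6, 0, -1/180, 0, 1/10080, 0, …
f∘r: x↦r, Dx↦Dx/r' in L_f ⇒ L₀.
h=∫h₀ ⇒ L = L₀·Dx.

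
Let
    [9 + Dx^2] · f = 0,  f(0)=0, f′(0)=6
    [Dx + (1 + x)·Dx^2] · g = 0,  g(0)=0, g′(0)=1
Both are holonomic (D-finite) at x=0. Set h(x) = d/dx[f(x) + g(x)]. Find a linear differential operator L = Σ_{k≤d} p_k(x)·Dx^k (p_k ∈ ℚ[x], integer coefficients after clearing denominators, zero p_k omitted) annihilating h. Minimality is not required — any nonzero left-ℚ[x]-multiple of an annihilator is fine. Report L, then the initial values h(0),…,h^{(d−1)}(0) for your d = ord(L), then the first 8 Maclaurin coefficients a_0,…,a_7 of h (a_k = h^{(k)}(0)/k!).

L = (135 + 162·x + 81·x^2) + (99 + 261·x + 243·x^2 + 81·x^3)·Dx + (15 + 18·x + 9·x^2)·Dx^2 + (11 + 29·x + 27·x^2 + 9·x^3)·Dx^3  (order 3).
h: a_k = 7, -1, -26, -1, 85/4, -1, -203/40, -1, …
ICs: h(0) = 7, h′(0) = -1, h′′(0) = -52.

f: a_k = 0, 6, 0, -9, 0, 81/20, 0, -243/280, …
g: a_k = 0, 1, -1/2, 1/3, -1/4, 1/5, -1/6, 1/7, …
h₀=f+g: left-lcm gives L₀, ord ≤ 4.
h₀' ⇒ L via d/dx closure of L₀.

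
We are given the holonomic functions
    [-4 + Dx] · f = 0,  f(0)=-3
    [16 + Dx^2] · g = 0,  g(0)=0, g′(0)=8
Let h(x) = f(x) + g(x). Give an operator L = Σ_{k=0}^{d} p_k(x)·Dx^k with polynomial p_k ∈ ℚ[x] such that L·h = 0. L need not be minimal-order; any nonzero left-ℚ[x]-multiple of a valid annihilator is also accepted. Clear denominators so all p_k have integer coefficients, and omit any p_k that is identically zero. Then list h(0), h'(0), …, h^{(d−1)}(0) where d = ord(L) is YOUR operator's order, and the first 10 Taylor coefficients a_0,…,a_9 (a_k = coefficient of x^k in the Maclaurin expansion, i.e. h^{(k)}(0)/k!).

f: a_k = -3, -12, -24, -32, -32, -128/5, -256/15, -1024/105, -512/105, -2048/945, …
g: a_k = 0, 8, 0, -64/3, 0, 256/15, 0, -2048/315, 0, 4096/2835, …
h₀=f+g: left-lcm gives L₀, ord ≤ 3.
L = -64 + 16·Dx - 4·Dx^2 + Dx^3  (order 3).
h: a_k = -3, -4, -24, -160/3, -32, -128/15, -256/15, -1024/63, -512/105, -2048/2835, …
ICs: h(0) = -3, h′(0) = -4, h′′(0) = -48.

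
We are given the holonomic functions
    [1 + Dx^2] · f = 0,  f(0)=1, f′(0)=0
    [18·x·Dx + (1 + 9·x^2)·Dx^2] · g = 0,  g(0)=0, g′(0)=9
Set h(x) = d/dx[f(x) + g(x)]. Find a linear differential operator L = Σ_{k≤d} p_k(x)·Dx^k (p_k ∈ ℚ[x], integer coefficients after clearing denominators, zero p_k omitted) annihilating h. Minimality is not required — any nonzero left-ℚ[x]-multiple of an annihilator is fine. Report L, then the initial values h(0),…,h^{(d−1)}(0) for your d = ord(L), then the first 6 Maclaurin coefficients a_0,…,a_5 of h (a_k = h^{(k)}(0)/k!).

f: a_k = 1, 0, -1/2, 0, 1/24, 0, …
g: a_k = 0, 9, 0, -27, 0, 729/5, …
L₀ := lclm(L_f,L_g); ord L₀ ≤ 2+2.
Derive L from L₀ (diff closure).
L = (-1926·x + 17820·x^3 + 1458·x^5) + (-17 + 351·x^2 + 4617·x^4 + 729·x^6)·Dx + (-1926·x + 17820·x^3 + 1458·x^5)·Dx^2 + (-17 + 351·x^2 + 4617·x^4 + 729·x^6)·Dx^3  (order 3).
h: a_k = 9, -1, -81, 1/6, 729, -1/120, …
ICs: h(0) = 9, h′(0) = -1, h′′(0) = -162.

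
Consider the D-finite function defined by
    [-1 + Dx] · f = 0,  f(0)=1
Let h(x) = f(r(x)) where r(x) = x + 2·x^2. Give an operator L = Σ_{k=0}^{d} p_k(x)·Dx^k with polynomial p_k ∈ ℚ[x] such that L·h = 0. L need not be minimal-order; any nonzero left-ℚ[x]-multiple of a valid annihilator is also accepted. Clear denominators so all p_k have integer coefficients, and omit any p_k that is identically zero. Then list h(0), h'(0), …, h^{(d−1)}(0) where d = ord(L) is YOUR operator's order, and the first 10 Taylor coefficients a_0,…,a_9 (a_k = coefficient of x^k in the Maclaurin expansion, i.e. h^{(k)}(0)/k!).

L = (-1 - 4·x) + Dx  (order 1).
h: a_k = 1, 1, 5/2, 13/6, 73/24, 281/120, 1741/720, 1697/1008, 57233/40320, 328753/362880, …
ICs: h(0) = 1.

f: a_k = 1, 1, 1/2, 1/6, 1/24, 1/120, 1/720, 1/5040, 1/40320, 1/362880, …
Change of var in L_f (x↦r) gives L₀.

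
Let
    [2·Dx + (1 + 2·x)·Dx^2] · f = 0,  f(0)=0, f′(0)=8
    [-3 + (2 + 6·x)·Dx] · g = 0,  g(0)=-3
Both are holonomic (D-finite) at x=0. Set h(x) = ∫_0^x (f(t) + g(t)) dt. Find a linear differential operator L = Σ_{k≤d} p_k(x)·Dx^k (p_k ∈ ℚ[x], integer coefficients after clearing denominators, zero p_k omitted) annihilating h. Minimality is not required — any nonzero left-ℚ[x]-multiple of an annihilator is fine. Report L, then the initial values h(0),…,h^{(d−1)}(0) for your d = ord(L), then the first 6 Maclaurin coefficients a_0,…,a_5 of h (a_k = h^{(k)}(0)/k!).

L = (-6 + 36·x)·Dx^2 + (5 + 84·x + 180·x^2)·Dx^3 + (2 + 22·x + 72·x^2 + 72·x^3)·Dx^4  (order 4).
h: a_k = 0, -3, 7/4, -37/24, 269/192, -833/640, …
ICs: h(0) = 0, h′(0) = -3, h′′(0) = 7/2, h′′′(0) = -37/4.

f: a_k = 0, 8, -8, 32/3, -16, 128/5, …
g: a_k = -3, -9/2, 27/8, -81/16, 1215/128, -5103/256, …
h₀=f+g: left-lcm gives L₀, ord ≤ 3.
h=∫h₀ ⇒ L = L₀·Dx.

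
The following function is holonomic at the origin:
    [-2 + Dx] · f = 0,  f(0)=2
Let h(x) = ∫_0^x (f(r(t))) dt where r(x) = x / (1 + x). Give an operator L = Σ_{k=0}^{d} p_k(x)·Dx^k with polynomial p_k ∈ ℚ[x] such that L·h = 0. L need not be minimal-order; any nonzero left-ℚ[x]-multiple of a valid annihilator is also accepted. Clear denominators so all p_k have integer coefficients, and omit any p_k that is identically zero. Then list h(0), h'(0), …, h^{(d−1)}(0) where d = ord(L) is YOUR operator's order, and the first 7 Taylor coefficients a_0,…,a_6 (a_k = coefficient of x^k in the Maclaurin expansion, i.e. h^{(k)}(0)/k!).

f: a_k = 2, 4, 4, 8/3, 4/3, 8/15, 8/45, …
h₀=f(r): pull back L_f along r ⇒ L₀.
∫: right-multiply L₀ by Dx.
L = -2·Dx + (1 + 2·x + x^2)·Dx^2  (order 2).
h: a_k = 0, 2, 2, 0, -1/3, 4/15, -2/15, …
ICs: h(0) = 0, h′(0) = 2.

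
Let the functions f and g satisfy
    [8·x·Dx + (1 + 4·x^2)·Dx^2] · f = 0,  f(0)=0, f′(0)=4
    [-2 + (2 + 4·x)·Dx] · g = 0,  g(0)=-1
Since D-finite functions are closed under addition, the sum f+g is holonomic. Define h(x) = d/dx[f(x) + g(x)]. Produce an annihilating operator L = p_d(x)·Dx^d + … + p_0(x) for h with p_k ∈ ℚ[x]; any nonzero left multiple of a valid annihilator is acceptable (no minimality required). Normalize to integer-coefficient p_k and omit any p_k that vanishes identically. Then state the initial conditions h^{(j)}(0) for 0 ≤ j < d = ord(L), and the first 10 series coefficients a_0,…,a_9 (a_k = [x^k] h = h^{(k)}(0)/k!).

f: a_k = 0, 4, 0, -16/3, 0, 64/5, 0, -256/7, 0, 1024/9, …
g: a_k = -1, -1, 1/2, -1/2, 5/8, -7/8, 21/16, -33/16, 429/128, -715/128, …
f+g: L₀ = lclm(L_f,L_g), ord ≤ 2+1.
h₀' ⇒ L via d/dx closure of L₀.
L = (-8 - 40·x + 96·x^2 + 96·x^3) + (-11 - 32·x + 40·x^2 + 384·x^3 + 336·x^4)·Dx + (-1 + 6·x + 24·x^2 + 48·x^3 + 112·x^4 + 96·x^5)·Dx^2  (order 2).
h: a_k = 3, 1, -35/2, 5/2, 477/8, 63/8, -4327/16, 429/16, 124637/128, 12155/128, …
ICs: h(0) = 3, h′(0) = 1.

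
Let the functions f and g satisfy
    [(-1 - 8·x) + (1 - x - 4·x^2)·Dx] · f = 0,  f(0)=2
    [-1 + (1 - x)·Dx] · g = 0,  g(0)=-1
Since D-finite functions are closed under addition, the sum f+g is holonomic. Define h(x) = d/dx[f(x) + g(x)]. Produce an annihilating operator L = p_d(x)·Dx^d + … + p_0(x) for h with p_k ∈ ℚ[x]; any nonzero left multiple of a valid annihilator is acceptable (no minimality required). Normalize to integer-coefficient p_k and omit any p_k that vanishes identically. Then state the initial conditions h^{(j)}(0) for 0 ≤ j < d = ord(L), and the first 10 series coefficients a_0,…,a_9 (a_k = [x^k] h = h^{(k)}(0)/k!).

f: a_k = 2, 2, 10, 18, 58, 130, 362, 882, 2330, 5858, …
g: a_k = -1, -1, -1, -1, -1, -1, -1, -1, -1, -1, …
h₀=f+g: left-lcm gives L₀, ord ≤ 2.
h₀' ⇒ L via d/dx closure of L₀.
L = (-6 - 96·x - 384·x^3 + 96·x^4) + (6 + 42·x - 24·x^2 + 144·x^3 - 372·x^4 + 96·x^5)·Dx + (-1 + 2·x - 9·x^2 + 24·x^3 + 28·x^4 - 60·x^5 + 16·x^6)·Dx^2  (order 2).
h: a_k = 1, 18, 51, 228, 645, 2166, 6167, 18632, 52713, 151770, …
ICs: h(0) = 1, h′(0) = 18.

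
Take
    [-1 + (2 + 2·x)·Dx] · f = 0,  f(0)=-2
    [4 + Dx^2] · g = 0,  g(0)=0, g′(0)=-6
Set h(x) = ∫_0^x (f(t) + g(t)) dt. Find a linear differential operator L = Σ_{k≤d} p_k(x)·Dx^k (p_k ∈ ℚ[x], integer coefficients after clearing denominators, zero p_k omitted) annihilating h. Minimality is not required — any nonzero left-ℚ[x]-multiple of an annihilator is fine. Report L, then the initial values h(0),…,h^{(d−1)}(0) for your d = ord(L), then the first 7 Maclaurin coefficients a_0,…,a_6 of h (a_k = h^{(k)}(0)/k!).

L = (-76 - 128·x - 64·x^2)·Dx + (120 + 376·x + 384·x^2 + 128·x^3)·Dx^2 + (-19 - 32·x - 16·x^2)·Dx^3 + (30 + 94·x + 96·x^2 + 32·x^3)·Dx^4  (order 4).
h: a_k = 0, -2, -7/2, 1/12, 31/32, 1/64, -547/3840, …
ICs: h(0) = 0, h′(0) = -2, h′′(0) = -7, h′′′(0) = 1/2.

f: a_k = -2, -1, 1/4, -1/8, 5/64, -7/128, 21/512, …
g: a_k = 0, -6, 0, 4, 0, -4/5, 0, …
Weyl lclm of L_f,L_g ⇒ L₀ (ord ≤ 3).
∫: right-multiply L₀ by Dx.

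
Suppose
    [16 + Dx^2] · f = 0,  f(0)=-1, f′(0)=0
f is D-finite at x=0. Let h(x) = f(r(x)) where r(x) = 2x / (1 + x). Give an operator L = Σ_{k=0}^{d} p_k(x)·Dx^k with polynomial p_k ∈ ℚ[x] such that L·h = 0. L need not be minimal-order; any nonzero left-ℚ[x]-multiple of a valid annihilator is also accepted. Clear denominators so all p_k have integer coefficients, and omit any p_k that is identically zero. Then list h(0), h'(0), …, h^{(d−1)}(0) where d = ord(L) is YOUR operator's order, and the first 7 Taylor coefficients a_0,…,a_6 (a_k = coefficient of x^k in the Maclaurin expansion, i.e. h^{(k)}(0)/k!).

L = 64 + (2 + 6·x + 6·x^2 + 2·x^3)·Dx + (1 + 4·x + 6·x^2 + 4·x^3 + x^4)·Dx^2  (order 2).
h: a_k = -1, 0, 32, -64, -224/3, 1664/3, -53216/45, …
ICs: h(0) = -1, h′(0) = 0.

f: a_k = -1, 0, 8, 0, -32/3, 0, 256/45, …
Substitute x→r, Dx→(1/r')Dx; clear ⇒ L₀.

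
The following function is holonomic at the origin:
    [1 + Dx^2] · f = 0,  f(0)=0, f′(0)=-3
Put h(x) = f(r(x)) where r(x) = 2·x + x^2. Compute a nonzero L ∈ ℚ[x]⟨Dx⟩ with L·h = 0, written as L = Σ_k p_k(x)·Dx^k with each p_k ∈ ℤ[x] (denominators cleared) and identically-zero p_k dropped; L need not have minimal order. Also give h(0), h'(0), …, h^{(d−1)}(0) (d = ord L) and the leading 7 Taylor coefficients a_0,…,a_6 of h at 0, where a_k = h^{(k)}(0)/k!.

L = (4 + 12·x + 12·x^2 + 4·x^3) - Dx + (1 + x)·Dx^2  (order 2).
h: a_k = 0, -6, -3, 4, 6, 11/5, -3/2, …
ICs: h(0) = 0, h′(0) = -6.

f: a_k = 0, -3, 0, 1/2, 0, -1/40, 0, …
Change of var in L_f (x↦r) gives L₀.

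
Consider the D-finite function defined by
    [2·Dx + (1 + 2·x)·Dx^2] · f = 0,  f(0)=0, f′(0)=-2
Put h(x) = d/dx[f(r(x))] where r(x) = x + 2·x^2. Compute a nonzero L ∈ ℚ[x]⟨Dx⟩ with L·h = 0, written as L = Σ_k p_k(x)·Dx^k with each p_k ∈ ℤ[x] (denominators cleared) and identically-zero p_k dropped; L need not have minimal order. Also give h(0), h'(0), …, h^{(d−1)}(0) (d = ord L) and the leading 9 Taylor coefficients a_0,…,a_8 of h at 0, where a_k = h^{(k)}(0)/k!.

L = (-2 + 8·x + 16·x^2) + (1 + 6·x + 12·x^2 + 16·x^3)·Dx  (order 1).
h: a_k = -2, -4, 16, -16, -32, 128, -128, -256, 1024, …
ICs: h(0) = -2.

f: a_k = 0, -2, 2, -8/3, 4, -32/5, 32/3, -128/7, 32, …
f∘r: x↦r, Dx↦Dx/r' in L_f ⇒ L₀.
h₀' ⇒ L via d/dx closure of L₀.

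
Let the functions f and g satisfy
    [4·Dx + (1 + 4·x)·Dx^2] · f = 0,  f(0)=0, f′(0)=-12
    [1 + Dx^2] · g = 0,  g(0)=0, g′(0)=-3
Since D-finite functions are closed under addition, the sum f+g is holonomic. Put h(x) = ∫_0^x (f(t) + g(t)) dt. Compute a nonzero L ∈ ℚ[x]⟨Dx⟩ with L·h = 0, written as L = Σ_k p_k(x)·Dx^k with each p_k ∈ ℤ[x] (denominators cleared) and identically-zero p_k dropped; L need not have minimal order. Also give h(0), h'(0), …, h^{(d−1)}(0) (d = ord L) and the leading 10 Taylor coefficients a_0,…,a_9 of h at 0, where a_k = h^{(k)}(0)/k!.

f: a_k = 0, -12, 24, -64, 192, -3072/5, 2048, -49152/7, 24576, -262144/3, …
g: a_k = 0, -3, 0, 1/2, 0, -1/40, 0, 1/1680, 0, -1/120960, …
f+g: L₀ = lclm(L_f,L_g), ord ≤ 2+2.
h=∫₀ˣh₀: take L = L₀·Dx.
L = (388 + 32·x + 64·x^2)·Dx^2 + (33 + 140·x + 48·x^2 + 64·x^3)·Dx^3 + (388 + 32·x + 64·x^2)·Dx^4 + (33 + 140·x + 48·x^2 + 64·x^3)·Dx^5  (order 5).
h: a_k = 0, 0, -15/2, 8, -127/8, 192/5, -24577/240, 2048/7, -11796479/13440, 8192/3, …
ICs: h(0) = 0, h′(0) = 0, h′′(0) = -15, h′′′(0) = 48, h′′′′(0) = -381.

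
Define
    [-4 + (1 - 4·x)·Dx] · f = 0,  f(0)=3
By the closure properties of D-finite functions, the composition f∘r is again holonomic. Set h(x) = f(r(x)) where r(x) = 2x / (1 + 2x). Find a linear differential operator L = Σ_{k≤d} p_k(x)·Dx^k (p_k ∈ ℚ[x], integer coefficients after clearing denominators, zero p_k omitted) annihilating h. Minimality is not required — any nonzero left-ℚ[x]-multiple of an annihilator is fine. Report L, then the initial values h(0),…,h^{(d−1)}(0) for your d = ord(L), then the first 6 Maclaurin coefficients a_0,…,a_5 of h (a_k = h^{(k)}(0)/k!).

f: a_k = 3, 12, 48, 192, 768, 3072, …
Substitute x→r, Dx→(1/r')Dx; clear ⇒ L₀.
L = 8 + (-1 + 4·x + 12·x^2)·Dx  (order 1).
h: a_k = 3, 24, 144, 864, 5184, 31104, …
ICs: h(0) = 3.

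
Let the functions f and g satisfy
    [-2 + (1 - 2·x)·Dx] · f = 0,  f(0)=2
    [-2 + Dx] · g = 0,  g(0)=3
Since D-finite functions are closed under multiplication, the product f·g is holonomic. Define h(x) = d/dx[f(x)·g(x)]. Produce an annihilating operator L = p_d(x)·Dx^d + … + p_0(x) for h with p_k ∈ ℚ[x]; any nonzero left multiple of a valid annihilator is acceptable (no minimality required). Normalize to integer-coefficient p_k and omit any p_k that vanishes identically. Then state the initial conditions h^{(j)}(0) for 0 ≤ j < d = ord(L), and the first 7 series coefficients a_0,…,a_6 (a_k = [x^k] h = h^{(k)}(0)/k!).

f: a_k = 2, 4, 8, 16, 32, 64, 128, …
g: a_k = 3, 6, 6, 4, 2, 4/5, 4/15, …
Sym-product of L_f,L_g gives L₀ (≤ ord 1).
h=h₀': d/dx-closure on L₀ ⇒ L.
L = (5 - 8·x + 4·x^2) + (-1 + 3·x - 2·x^2)·Dx  (order 1).
h: a_k = 24, 120, 384, 1040, 2608, 31312/5, 43840/3, …
ICs: h(0) = 24.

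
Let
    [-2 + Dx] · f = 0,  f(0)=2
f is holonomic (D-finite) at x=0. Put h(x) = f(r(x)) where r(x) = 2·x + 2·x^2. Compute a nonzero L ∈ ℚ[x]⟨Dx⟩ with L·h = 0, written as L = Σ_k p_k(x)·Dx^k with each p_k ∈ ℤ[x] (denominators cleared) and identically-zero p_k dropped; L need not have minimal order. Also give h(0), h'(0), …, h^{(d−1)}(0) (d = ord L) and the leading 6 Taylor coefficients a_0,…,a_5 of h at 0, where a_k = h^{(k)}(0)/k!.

f: a_k = 2, 4, 4, 8/3, 4/3, 8/15, …
f∘r: x↦r, Dx↦Dx/r' in L_f ⇒ L₀.
L = (-4 - 8·x) + Dx  (order 1).
h: a_k = 2, 8, 24, 160/3, 304/3, 832/5, …
ICs: h(0) = 2.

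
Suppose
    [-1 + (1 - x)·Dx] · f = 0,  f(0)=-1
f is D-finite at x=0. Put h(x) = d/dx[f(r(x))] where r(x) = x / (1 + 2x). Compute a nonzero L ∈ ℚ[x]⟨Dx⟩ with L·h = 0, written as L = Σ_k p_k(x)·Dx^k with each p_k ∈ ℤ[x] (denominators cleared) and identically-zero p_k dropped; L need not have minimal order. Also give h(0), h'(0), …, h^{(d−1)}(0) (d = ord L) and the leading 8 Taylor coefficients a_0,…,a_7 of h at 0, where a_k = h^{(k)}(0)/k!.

L = -4 + (-2 - 2·x)·Dx  (order 1).
h: a_k = -1, 2, -3, 4, -5, 6, -7, 8, …
ICs: h(0) = -1.

f: a_k = -1, -1, -1, -1, -1, -1, -1, -1, …
h₀=f(r): pull back L_f along r ⇒ L₀.
Differentiate: ansatz ord ≤ ord L₀ ⇒ L.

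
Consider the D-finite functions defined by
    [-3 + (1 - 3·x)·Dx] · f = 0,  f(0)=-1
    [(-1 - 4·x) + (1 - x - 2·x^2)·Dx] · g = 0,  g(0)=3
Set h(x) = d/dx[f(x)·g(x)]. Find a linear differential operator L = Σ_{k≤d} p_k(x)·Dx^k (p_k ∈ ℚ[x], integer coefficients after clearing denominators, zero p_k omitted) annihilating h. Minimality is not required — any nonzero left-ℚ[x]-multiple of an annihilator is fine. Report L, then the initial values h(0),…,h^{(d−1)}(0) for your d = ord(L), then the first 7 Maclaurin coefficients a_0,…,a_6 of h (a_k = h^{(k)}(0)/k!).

L = (15 - 30·x - 69·x^2 + 48·x^3 + 216·x^4) + (-2 + 9·x + 3·x^2 - 47·x^3 + 15·x^4 + 54·x^5)·Dx  (order 1).
h: a_k = -12, -90, -450, -1932, -7560, -27990, -99750, …
ICs: h(0) = -12.

f: a_k = -1, -3, -9, -27, -81, -243, -729, …
g: a_k = 3, 3, 9, 15, 33, 63, 129, …
L₀ := L_f ⊗_s L_g (sym. prod.), ord ≤ 1.
Differentiate: ansatz ord ≤ ord L₀ ⇒ L.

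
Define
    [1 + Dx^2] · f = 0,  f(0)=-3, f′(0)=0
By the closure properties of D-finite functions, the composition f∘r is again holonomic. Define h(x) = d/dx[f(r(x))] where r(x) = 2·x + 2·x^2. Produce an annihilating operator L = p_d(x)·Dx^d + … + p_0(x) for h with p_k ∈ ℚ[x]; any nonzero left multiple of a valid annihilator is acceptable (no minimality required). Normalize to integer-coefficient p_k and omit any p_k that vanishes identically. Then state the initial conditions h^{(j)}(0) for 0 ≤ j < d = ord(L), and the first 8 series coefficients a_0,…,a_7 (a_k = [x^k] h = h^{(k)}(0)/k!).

L = (16 + 32·x + 96·x^2 + 128·x^3 + 64·x^4) + (-6 - 12·x)·Dx + (1 + 4·x + 4·x^2)·Dx^2  (order 2).
h: a_k = 0, 12, 36, 16, -40, -352/5, -224/5, 1664/105, …
ICs: h(0) = 0, h′(0) = 12.

f: a_k = -3, 0, 3/2, 0, -1/8, 0, 1/240, 0, …
h₀=f(r): pull back L_f along r ⇒ L₀.
h₀' ⇒ L via d/dx closure of L₀.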